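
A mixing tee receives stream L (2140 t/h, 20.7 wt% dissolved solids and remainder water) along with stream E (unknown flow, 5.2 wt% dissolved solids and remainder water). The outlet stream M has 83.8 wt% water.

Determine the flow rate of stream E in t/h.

Let E be the unknown flow. Total out = 2140 + E.
water balance: 1697 + 0.948·E = 0.838·(2140 + E)
(0.948 − 0.838)·E = 0.838×2140 − 1697 = 96.3
E = 96.3 / 0.110 = 875.45 t/h

875.5 t/h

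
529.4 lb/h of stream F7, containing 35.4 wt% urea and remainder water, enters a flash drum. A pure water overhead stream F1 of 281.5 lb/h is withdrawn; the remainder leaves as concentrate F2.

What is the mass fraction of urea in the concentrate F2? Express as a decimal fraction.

urea is not removed: 529.4×0.354 = 187.41 lb/h of urea enters F2.
Concentrate = 529.4 − 281.5 = 247.9 lb/h.
Mass fraction = 187.41/247.9 = 0.7560.

0.7560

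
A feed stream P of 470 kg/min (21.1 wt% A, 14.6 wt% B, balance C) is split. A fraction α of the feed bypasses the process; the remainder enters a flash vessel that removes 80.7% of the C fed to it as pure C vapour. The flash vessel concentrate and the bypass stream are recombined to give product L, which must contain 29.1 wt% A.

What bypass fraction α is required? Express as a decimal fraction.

All 470×0.211 = 99.17 kg/min of A reaches L, so L = 99.17/0.291 = 340.79 kg/min and vapour = 129.21 kg/min.
The evaporator receives (1−α)·470 of feed at 0.643 C and removes 0.807 of that C:
0.807×0.643×(1−α)×470 = 129.21
(1−α) = 129.21/243.88 = 0.5298;  α = 0.4702.

0.470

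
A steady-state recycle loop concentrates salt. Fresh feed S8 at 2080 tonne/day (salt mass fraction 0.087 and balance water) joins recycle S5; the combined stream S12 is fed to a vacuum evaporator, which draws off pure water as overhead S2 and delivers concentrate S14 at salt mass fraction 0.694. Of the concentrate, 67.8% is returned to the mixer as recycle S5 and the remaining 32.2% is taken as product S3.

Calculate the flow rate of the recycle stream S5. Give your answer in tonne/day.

Overall salt balance (none leaves overhead): salt in fresh feed = salt in product, i.e. 2080×0.087 = (1−0.678)·S14·0.694.
S14 = 180.96/(0.694×0.322) = 809.78 tonne/day.
Recycle S5 = 0.678×809.78 = 549.03 tonne/day.

549 tonne/day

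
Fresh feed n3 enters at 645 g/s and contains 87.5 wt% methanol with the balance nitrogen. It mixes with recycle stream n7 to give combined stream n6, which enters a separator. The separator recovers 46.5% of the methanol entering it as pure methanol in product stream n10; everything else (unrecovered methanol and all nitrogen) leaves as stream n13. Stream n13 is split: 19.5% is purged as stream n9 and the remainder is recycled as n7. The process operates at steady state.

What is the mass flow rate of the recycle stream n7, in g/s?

759.8 g/s

nitrogen enters only via n3 and leaves only via the purge: 645×0.125 = 0.195×(nitrogen in n13), and the separator passes all nitrogen, so nitrogen in n6 = nitrogen in n13 = 413.46 g/s.
methanol in n6: m_A = 645×0.875 + (1−0.195)·(1−0.465)·m_A, so m_A = 564.38/0.5693 = 991.31 g/s.
n13 = (1−0.465)×991.31 + 413.46 = 943.81 g/s.
Recycle n7 = (1−0.195)×943.81 = 759.77 g/s.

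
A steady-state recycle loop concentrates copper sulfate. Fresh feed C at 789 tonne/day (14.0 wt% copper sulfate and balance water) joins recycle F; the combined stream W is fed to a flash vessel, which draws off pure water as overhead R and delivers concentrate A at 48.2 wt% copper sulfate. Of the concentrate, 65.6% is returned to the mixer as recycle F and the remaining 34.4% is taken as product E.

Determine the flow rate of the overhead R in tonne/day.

Overall copper sulfate balance (none leaves overhead): copper sulfate in fresh feed = copper sulfate in product, i.e. 789×0.140 = (1−0.656)·A·0.482.
A = 110.46/(0.482×0.344) = 666.19 tonne/day.
Recycle F = 0.656×666.19 = 437.02 tonne/day.
Combined feed W = 789 + 437.02 = 1226 tonne/day.
Overhead R = W − A = 1226 − 666.19 = 559.83 tonne/day.

559.8 tonne/day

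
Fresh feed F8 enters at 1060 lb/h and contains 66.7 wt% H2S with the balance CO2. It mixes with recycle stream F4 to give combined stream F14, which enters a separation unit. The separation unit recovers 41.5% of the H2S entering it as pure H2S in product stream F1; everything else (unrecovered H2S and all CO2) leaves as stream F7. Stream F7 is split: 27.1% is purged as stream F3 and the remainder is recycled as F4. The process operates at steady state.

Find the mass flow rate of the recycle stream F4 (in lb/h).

CO2 enters only via F8 and leaves only via the purge: 1060×0.333 = 0.271×(CO2 in F7), and the separation unit passes all CO2, so CO2 in F14 = CO2 in F7 = 1302.5 lb/h.
H2S in F14: m_A = 1060×0.667 + (1−0.271)·(1−0.415)·m_A, so m_A = 707.02/0.5735 = 1232.7 lb/h.
F7 = (1−0.415)×1232.7 + 1302.5 = 2023.7 lb/h.
Recycle F4 = (1−0.271)×2023.7 = 1475.3 lb/h.

1475 lb/h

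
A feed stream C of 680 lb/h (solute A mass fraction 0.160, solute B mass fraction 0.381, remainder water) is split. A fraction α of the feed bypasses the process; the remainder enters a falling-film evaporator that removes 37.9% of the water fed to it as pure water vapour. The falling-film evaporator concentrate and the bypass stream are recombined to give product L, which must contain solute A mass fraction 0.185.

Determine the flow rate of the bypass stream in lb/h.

All 680×0.160 = 108.8 lb/h of solute A reaches L, so L = 108.8/0.185 = 588.11 lb/h and vapour = 91.892 lb/h.
The evaporator receives (1−α)·680 of feed at 0.459 water and removes 0.379 of that water:
0.379×0.459×(1−α)×680 = 91.892
(1−α) = 91.892/118.29 = 0.7768;  α = 0.2232.
Bypass flow = 0.2232×680 = 151.77 lb/h.

151.8 lb/h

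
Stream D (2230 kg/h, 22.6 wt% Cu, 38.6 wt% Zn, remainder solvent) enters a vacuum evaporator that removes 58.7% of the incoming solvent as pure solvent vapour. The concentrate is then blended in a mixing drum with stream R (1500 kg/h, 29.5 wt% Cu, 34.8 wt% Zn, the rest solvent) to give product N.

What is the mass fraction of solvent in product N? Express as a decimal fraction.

0.2771

Vapour removed = 0.587×0.388×2230 = 507.9 kg/h; concentrate = 1722.1 kg/h.
solvent reaching the mixer = 357.34 (from concentrate) + 1500×0.357 = 892.84 kg/h.
Product flow = 1722.1 + 1500 = 3222.1 kg/h; solvent fraction = 0.2771.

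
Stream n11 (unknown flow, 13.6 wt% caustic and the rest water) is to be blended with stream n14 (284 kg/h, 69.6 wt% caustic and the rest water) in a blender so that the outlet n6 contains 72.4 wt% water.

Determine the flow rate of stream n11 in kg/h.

852 kg/h

Let n11 be the unknown flow. Total out = 284 + n11.
water balance: 86.336 + 0.864·n11 = 0.724·(284 + n11)
(0.864 − 0.724)·n11 = 0.724×284 − 86.336 = 119.28
n11 = 119.28 / 0.140 = 852 kg/h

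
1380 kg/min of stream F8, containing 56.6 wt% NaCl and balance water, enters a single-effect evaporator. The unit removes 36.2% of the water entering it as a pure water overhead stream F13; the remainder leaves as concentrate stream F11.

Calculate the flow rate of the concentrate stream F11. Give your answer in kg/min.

water entering = 1380×0.434 = 598.92 kg/min; overhead removed = 0.362×598.92 = 216.81 kg/min.
Concentrate = 1380 − 216.81 = 1163.2 kg/min.

1163 kg/min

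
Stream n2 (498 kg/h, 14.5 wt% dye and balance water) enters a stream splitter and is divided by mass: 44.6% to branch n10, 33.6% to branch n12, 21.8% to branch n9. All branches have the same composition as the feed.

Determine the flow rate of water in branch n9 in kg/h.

Branch n9 total = 0.218×498 = 108.56 kg/h.
water in n9 = 0.855×108.56 = 92.822 kg/h.

92.82 kg/h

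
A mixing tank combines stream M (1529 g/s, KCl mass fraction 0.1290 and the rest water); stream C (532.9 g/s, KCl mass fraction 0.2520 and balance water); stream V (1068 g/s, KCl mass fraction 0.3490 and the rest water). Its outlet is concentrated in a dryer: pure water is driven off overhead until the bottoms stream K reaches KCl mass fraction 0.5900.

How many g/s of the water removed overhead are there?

KCl entering = 1529×0.129 + 532.9×0.252 + 1068×0.349 = 704.26 g/s.
All KCl reports to K, so K = 704.26/0.590 = 1193.7 g/s.
Total feed = 3129.9 g/s; overhead = 3129.9 − 1193.7 = 1936.2 g/s.

1936 g/s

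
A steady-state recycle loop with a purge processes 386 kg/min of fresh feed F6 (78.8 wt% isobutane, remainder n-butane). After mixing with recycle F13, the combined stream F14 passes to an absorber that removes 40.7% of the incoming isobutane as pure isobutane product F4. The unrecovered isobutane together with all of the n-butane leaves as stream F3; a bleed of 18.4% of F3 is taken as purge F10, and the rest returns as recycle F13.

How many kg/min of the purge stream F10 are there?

146.1 kg/min

n-butane enters only via F6 and leaves only via the purge: 386×0.212 = 0.184×(n-butane in F3), and the absorber passes all n-butane, so n-butane in F14 = n-butane in F3 = 444.74 kg/min.
isobutane in F14: m_A = 386×0.788 + (1−0.184)·(1−0.407)·m_A, so m_A = 304.17/0.5161 = 589.34 kg/min.
F3 = (1−0.407)×589.34 + 444.74 = 794.22 kg/min.
Purge F10 = 0.184×794.22 = 146.14 kg/min.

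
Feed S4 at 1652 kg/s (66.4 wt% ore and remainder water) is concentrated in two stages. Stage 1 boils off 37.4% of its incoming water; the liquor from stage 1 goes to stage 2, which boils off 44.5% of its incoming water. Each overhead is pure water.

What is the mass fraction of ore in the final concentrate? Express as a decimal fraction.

water in feed = 1652×0.336 = 555.07 kg/s.
After stage 1: water left = (1−0.374)×555.07 = 347.48; stream total = 1444.4 kg/s.
After stage 2: water left = (1−0.445)×347.48 = 192.85; final concentrate = 1289.8 kg/s.
ore fraction = 1096.9/1289.8 = 0.850.

0.850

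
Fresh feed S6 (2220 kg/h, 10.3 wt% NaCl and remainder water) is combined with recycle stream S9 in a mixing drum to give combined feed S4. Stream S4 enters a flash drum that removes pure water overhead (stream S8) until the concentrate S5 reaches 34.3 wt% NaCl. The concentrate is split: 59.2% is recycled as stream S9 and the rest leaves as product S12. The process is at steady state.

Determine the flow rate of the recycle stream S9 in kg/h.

967.3 kg/h

Overall NaCl balance (none leaves overhead): NaCl in fresh feed = NaCl in product, i.e. 2220×0.103 = (1−0.592)·S5·0.343.
S5 = 228.66/(0.343×0.408) = 1633.9 kg/h.
Recycle S9 = 0.592×1633.9 = 967.29 kg/h.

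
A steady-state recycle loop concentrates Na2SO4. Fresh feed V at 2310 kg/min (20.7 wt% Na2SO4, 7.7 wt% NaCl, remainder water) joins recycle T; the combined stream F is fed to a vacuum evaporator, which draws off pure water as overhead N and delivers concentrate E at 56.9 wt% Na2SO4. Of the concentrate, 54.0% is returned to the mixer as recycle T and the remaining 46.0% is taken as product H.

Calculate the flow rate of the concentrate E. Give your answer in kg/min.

Overall Na2SO4 balance (none leaves overhead): Na2SO4 in fresh feed = Na2SO4 in product, i.e. 2310×0.207 = (1−0.540)·E·0.569.
E = 478.17/(0.569×0.460) = 1826.9 kg/min.

1827 kg/min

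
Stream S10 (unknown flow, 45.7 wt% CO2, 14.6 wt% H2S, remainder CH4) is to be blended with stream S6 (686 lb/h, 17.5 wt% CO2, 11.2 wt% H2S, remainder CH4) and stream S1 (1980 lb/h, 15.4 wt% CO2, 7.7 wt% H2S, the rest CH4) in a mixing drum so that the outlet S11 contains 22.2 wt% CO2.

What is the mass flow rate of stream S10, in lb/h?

710.1 lb/h

Let S10 be the unknown flow. Total out = 2666 + S10.
CO2 balance: 424.97 + 0.457·S10 = 0.222·(2666 + S10)
(0.457 − 0.222)·S10 = 0.222×2666 − 424.97 = 166.88
S10 = 166.88 / 0.235 = 710.14 lb/h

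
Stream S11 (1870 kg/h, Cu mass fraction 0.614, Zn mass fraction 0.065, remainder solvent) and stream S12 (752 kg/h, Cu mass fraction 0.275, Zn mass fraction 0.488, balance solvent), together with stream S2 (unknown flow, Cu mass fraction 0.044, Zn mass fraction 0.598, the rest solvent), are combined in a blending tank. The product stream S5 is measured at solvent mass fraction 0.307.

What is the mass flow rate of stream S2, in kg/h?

Let S2 be the unknown flow. Total out = 2622 + S2.
solvent balance: 778.49 + 0.358·S2 = 0.307·(2622 + S2)
(0.358 − 0.307)·S2 = 0.307×2622 − 778.49 = 26.46
S2 = 26.46 / 0.051 = 518.82 kg/h

518.8 kg/h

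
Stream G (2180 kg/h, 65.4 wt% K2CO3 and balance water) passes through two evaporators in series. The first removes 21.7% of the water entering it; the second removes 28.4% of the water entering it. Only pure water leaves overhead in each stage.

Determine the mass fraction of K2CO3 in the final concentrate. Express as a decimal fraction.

0.771

water in feed = 2180×0.346 = 754.28 kg/h.
After stage 1: water left = (1−0.217)×754.28 = 590.6; stream total = 2016.3 kg/h.
After stage 2: water left = (1−0.284)×590.6 = 422.87; final concentrate = 1848.6 kg/h.
K2CO3 fraction = 1425.7/1848.6 = 0.771.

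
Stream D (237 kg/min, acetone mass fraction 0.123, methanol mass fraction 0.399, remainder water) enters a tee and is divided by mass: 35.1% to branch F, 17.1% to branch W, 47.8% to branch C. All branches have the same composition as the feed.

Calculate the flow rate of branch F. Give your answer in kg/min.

Branch F flow = 0.351×237 = 83.187 kg/min.

83.19 kg/min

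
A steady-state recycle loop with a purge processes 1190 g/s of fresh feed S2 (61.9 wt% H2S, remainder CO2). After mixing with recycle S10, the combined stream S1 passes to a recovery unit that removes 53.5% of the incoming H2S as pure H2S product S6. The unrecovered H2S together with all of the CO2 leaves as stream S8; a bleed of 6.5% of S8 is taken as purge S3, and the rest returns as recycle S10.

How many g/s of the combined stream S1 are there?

CO2 enters only via S2 and leaves only via the purge: 1190×0.381 = 0.065×(CO2 in S8), and the recovery unit passes all CO2, so CO2 in S1 = CO2 in S8 = 6975.2 g/s.
H2S in S1: m_A = 1190×0.619 + (1−0.065)·(1−0.535)·m_A, so m_A = 736.61/0.5652 = 1303.2 g/s.
S1 = 1303.2 + 6975.2 = 8278.4 g/s.

8278 g/s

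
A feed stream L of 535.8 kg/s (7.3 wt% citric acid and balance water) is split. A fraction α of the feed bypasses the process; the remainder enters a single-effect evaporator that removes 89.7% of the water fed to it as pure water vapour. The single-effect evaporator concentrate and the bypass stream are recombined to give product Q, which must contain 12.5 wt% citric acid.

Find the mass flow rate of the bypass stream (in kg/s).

All 535.8×0.073 = 39.113 kg/s of citric acid reaches Q, so Q = 39.113/0.125 = 312.91 kg/s and vapour = 222.89 kg/s.
The evaporator receives (1−α)·535.8 of feed at 0.927 water and removes 0.897 of that water:
0.897×0.927×(1−α)×535.8 = 222.89
(1−α) = 222.89/445.53 = 0.5003;  α = 0.4997.
Bypass flow = 0.4997×535.8 = 267.75 kg/s.

267.7 kg/s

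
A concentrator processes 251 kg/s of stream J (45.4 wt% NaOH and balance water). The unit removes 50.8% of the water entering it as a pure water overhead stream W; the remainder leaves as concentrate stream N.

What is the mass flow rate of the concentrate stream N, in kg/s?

water entering = 251×0.546 = 137.05 kg/s; overhead removed = 0.508×137.05 = 69.619 kg/s.
Concentrate = 251 − 69.619 = 181.38 kg/s.

181.4 kg/s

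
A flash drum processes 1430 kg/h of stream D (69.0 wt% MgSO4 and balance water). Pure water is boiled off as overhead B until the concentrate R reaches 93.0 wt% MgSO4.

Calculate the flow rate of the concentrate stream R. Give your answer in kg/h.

1061 kg/h

MgSO4 is conserved: 1430×0.690 = 986.7 kg/h all reports to the concentrate.
Concentrate = 986.7/(target fraction) = 1061 kg/h.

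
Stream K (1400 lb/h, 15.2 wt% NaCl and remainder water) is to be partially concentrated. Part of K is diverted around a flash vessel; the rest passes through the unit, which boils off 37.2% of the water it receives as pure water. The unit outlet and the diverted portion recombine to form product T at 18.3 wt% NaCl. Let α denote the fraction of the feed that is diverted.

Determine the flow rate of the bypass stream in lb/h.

648.2 lb/h

All 1400×0.152 = 212.8 lb/h of NaCl reaches T, so T = 212.8/0.183 = 1162.8 lb/h and vapour = 237.16 lb/h.
The evaporator receives (1−α)·1400 of feed at 0.848 water and removes 0.372 of that water:
0.372×0.848×(1−α)×1400 = 237.16
(1−α) = 237.16/441.64 = 0.5370;  α = 0.4630.
Bypass flow = 0.4630×1400 = 648.2 lb/h.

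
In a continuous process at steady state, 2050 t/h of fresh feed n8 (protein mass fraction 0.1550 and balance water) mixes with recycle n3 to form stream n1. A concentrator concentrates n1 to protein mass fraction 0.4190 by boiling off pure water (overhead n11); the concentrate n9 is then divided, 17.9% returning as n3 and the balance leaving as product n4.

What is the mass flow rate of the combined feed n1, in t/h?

2215 t/h

Overall protein balance (none leaves overhead): protein in fresh feed = protein in product, i.e. 2050×0.155 = (1−0.179)·n9·0.419.
n9 = 317.75/(0.419×0.821) = 923.69 t/h.
Recycle n3 = 0.179×923.69 = 165.34 t/h.
Combined feed n1 = 2050 + 165.34 = 2215.3 t/h.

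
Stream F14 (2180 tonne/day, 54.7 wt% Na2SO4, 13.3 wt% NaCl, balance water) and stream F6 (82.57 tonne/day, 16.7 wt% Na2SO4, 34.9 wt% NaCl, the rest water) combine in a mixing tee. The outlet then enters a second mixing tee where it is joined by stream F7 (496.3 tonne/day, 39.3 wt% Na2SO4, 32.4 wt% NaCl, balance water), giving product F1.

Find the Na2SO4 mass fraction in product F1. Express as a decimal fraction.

Overall, product flow = 2758.9 tonne/day.
Na2SO4 in = 2180×0.547 + 82.57×0.167 + 496.3×0.393 = 1401.3 tonne/day.
Na2SO4 fraction in F1 = 0.508.

0.508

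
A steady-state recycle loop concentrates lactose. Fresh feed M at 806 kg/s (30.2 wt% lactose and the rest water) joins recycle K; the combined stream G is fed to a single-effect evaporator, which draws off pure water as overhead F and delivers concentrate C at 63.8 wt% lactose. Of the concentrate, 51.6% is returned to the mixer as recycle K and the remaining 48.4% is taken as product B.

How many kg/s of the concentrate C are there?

788.3 kg/s

Overall lactose balance (none leaves overhead): lactose in fresh feed = lactose in product, i.e. 806×0.302 = (1−0.516)·C·0.638.
C = 243.41/(0.638×0.484) = 788.27 kg/s.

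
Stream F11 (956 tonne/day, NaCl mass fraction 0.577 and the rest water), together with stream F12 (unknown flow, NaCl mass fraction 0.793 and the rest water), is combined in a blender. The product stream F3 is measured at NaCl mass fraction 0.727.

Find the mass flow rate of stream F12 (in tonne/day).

Let F12 be the unknown flow. Total out = 956 + F12.
NaCl balance: 551.61 + 0.793·F12 = 0.727·(956 + F12)
(0.793 − 0.727)·F12 = 0.727×956 − 551.61 = 143.4
F12 = 143.4 / 0.066 = 2172.7 tonne/day

2173 tonne/day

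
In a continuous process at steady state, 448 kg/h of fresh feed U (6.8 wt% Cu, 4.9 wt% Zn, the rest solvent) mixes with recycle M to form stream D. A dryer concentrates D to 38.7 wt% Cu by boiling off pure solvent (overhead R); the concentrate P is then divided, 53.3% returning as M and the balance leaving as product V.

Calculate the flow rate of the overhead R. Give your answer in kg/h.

369.3 kg/h

Overall Cu balance (none leaves overhead): Cu in fresh feed = Cu in product, i.e. 448×0.068 = (1−0.533)·P·0.387.
P = 30.464/(0.387×0.467) = 168.56 kg/h.
Recycle M = 0.533×168.56 = 89.843 kg/h.
Combined feed D = 448 + 89.843 = 537.84 kg/h.
Overhead R = D − P = 537.84 − 168.56 = 369.28 kg/h.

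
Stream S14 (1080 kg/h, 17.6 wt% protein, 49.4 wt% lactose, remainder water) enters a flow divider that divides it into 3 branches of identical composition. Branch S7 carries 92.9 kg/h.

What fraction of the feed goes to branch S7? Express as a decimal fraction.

Fraction to S7 = 92.9/1080 = 0.0860.

0.086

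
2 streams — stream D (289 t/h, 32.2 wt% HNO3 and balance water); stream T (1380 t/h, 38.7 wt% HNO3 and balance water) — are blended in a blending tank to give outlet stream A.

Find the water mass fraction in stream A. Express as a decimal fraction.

Total flow out = 289 + 1380 = 1669 t/h.
water in = 289×0.678 + 1380×0.613 = 1041.9 t/h.
water mass fraction in A = 1041.9/1669 = 0.624.

0.624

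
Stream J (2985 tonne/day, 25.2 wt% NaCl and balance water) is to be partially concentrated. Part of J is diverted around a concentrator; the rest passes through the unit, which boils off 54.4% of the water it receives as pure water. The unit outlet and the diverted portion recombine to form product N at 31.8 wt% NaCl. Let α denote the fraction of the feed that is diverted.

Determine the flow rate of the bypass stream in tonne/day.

All 2985×0.252 = 752.22 tonne/day of NaCl reaches N, so N = 752.22/0.318 = 2365.5 tonne/day and vapour = 619.53 tonne/day.
The evaporator receives (1−α)·2985 of feed at 0.748 water and removes 0.544 of that water:
0.544×0.748×(1−α)×2985 = 619.53
(1−α) = 619.53/1214.6 = 0.5101;  α = 0.4899.
Bypass flow = 0.4899×2985 = 1462.5 tonne/day.

1462 tonne/day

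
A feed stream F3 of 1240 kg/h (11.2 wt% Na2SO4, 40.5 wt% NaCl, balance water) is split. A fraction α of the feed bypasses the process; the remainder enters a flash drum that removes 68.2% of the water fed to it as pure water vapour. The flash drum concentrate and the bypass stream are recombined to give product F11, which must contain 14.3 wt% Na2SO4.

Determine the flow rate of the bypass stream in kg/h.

424 kg/h

All 1240×0.112 = 138.88 kg/h of Na2SO4 reaches F11, so F11 = 138.88/0.143 = 971.19 kg/h and vapour = 268.81 kg/h.
The evaporator receives (1−α)·1240 of feed at 0.483 water and removes 0.682 of that water:
0.682×0.483×(1−α)×1240 = 268.81
(1−α) = 268.81/408.46 = 0.6581;  α = 0.3419.
Bypass flow = 0.3419×1240 = 423.95 kg/h.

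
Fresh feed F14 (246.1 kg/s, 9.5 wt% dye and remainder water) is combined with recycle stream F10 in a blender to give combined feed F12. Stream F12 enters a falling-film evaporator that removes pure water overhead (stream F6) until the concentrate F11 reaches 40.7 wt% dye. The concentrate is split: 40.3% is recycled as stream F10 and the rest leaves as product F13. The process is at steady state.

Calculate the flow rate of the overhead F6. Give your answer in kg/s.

Overall dye balance (none leaves overhead): dye in fresh feed = dye in product, i.e. 246.1×0.095 = (1−0.403)·F11·0.407.
F11 = 23.38/(0.407×0.597) = 96.22 kg/s.
Recycle F10 = 0.403×96.22 = 38.777 kg/s.
Combined feed F12 = 246.1 + 38.777 = 284.88 kg/s.
Overhead F6 = F12 − F11 = 284.88 − 96.22 = 188.66 kg/s.

188.7 kg/s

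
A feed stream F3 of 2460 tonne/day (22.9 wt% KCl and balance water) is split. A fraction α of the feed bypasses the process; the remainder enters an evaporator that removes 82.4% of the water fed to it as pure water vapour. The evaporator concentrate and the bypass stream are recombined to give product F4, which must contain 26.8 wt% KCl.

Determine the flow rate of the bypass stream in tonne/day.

All 2460×0.229 = 563.34 tonne/day of KCl reaches F4, so F4 = 563.34/0.268 = 2102 tonne/day and vapour = 357.99 tonne/day.
The evaporator receives (1−α)·2460 of feed at 0.771 water and removes 0.824 of that water:
0.824×0.771×(1−α)×2460 = 357.99
(1−α) = 357.99/1562.8 = 0.2291;  α = 0.7709.
Bypass flow = 0.7709×2460 = 1896.5 tonne/day.

1897 tonne/day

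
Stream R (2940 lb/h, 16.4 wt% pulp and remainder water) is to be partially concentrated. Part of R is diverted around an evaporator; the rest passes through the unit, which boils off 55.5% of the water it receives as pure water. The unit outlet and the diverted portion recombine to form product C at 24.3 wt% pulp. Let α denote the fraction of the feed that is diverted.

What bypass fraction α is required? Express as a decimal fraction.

All 2940×0.164 = 482.16 lb/h of pulp reaches C, so C = 482.16/0.243 = 1984.2 lb/h and vapour = 955.8 lb/h.
The evaporator receives (1−α)·2940 of feed at 0.836 water and removes 0.555 of that water:
0.555×0.836×(1−α)×2940 = 955.8
(1−α) = 955.8/1364.1 = 0.7007;  α = 0.2993.

0.299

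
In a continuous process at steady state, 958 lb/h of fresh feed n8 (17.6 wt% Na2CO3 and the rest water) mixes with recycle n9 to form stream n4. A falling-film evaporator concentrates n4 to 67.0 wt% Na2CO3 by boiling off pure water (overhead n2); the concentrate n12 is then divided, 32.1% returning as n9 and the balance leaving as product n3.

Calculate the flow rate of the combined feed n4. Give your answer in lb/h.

Overall Na2CO3 balance (none leaves overhead): Na2CO3 in fresh feed = Na2CO3 in product, i.e. 958×0.176 = (1−0.321)·n12·0.670.
n12 = 168.61/(0.670×0.679) = 370.62 lb/h.
Recycle n9 = 0.321×370.62 = 118.97 lb/h.
Combined feed n4 = 958 + 118.97 = 1077 lb/h.

1077 lb/h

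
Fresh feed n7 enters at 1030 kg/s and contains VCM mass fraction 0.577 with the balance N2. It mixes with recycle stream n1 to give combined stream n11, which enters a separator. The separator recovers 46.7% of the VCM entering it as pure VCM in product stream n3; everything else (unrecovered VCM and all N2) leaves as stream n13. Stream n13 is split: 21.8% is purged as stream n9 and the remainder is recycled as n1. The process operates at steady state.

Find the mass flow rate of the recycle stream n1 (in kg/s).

N2 enters only via n7 and leaves only via the purge: 1030×0.423 = 0.218×(N2 in n13), and the separator passes all N2, so N2 in n11 = N2 in n13 = 1998.6 kg/s.
VCM in n11: m_A = 1030×0.577 + (1−0.218)·(1−0.467)·m_A, so m_A = 594.31/0.5832 = 1019.1 kg/s.
n13 = (1−0.467)×1019.1 + 1998.6 = 2541.7 kg/s.
Recycle n1 = (1−0.218)×2541.7 = 1987.6 kg/s.

1988 kg/s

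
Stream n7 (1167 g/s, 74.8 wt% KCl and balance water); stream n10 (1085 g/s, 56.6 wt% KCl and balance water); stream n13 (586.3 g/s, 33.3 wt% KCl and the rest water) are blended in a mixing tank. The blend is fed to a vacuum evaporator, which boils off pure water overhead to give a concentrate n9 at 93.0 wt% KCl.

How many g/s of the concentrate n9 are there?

KCl entering = 1167×0.748 + 1085×0.566 + 586.3×0.333 = 1682.3 g/s.
All KCl reports to n9, so n9 = 1682.3/0.930 = 1808.9 g/s.

1809 g/s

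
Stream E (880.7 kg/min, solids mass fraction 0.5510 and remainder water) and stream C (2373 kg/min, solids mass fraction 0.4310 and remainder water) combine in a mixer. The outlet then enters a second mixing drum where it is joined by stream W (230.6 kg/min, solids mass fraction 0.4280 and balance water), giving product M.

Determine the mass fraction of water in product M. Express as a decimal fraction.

Overall, product flow = 3484.3 kg/min.
water in = 880.7×0.449 + 2373×0.569 + 230.6×0.572 = 1877.6 kg/min.
water fraction in M = 0.5389.

0.5389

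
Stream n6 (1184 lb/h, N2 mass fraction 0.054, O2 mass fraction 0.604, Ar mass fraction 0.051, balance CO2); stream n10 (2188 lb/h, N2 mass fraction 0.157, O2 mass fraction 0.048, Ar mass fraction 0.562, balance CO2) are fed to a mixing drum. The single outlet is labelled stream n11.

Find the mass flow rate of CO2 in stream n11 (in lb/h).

CO2 out = CO2 in = 1184×0.291 + 2188×0.233 = 854.35 lb/h.

854.3 lb/h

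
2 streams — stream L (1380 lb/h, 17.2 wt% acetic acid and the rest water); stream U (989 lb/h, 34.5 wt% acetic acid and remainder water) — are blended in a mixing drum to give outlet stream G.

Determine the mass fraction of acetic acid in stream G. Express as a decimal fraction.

0.2442

Total flow out = 1380 + 989 = 2369 lb/h.
acetic acid in = 1380×0.172 + 989×0.345 = 578.56 lb/h.
acetic acid mass fraction in G = 578.56/2369 = 0.2442.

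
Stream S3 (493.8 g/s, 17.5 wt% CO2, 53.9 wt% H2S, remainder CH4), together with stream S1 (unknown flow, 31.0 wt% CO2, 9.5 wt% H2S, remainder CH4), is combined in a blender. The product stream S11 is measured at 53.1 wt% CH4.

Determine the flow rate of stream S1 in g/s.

Let S1 be the unknown flow. Total out = 493.8 + S1.
CH4 balance: 141.23 + 0.595·S1 = 0.531·(493.8 + S1)
(0.595 − 0.531)·S1 = 0.531×493.8 − 141.23 = 120.98
S1 = 120.98 / 0.064 = 1890.3 g/s

1890 g/s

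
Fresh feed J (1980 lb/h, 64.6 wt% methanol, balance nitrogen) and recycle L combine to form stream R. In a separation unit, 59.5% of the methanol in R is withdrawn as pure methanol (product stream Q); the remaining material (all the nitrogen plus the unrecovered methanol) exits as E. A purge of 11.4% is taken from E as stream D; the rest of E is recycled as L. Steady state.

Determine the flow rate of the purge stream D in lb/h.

793 lb/h

nitrogen enters only via J and leaves only via the purge: 1980×0.354 = 0.114×(nitrogen in E), and the separation unit passes all nitrogen, so nitrogen in R = nitrogen in E = 6148.4 lb/h.
methanol in R: m_A = 1980×0.646 + (1−0.114)·(1−0.595)·m_A, so m_A = 1279.1/0.6412 = 1994.9 lb/h.
E = (1−0.595)×1994.9 + 6148.4 = 6956.4 lb/h.
Purge D = 0.114×6956.4 = 793.03 lb/h.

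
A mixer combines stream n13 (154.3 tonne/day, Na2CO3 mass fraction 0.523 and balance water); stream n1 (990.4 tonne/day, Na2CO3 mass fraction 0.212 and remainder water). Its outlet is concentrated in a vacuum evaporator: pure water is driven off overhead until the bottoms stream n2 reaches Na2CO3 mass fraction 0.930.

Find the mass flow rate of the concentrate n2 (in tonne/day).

312.5 tonne/day

Na2CO3 entering = 154.3×0.523 + 990.4×0.212 = 290.66 tonne/day.
All Na2CO3 reports to n2, so n2 = 290.66/0.930 = 312.54 tonne/day.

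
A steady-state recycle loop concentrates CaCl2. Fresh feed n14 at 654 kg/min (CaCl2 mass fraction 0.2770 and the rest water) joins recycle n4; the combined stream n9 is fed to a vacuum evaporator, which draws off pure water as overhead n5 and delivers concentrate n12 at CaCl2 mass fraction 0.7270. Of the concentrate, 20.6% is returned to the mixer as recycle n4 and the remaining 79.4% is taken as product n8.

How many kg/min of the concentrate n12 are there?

Overall CaCl2 balance (none leaves overhead): CaCl2 in fresh feed = CaCl2 in product, i.e. 654×0.277 = (1−0.206)·n12·0.727.
n12 = 181.16/(0.727×0.794) = 313.84 kg/min.

313.8 kg/min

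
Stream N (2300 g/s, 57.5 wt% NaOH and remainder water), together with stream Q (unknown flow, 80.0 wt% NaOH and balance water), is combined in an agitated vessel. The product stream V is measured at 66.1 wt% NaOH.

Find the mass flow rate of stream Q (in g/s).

1423 g/s

Let Q be the unknown flow. Total out = 2300 + Q.
NaOH balance: 1322.5 + 0.800·Q = 0.661·(2300 + Q)
(0.800 − 0.661)·Q = 0.661×2300 − 1322.5 = 197.8
Q = 197.8 / 0.139 = 1423 g/s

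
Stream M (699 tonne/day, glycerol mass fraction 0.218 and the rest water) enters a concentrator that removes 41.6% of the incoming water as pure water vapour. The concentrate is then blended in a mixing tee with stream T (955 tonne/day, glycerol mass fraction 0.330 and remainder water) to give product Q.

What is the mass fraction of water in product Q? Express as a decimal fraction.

0.672

Vapour removed = 0.416×0.782×699 = 227.39 tonne/day; concentrate = 471.61 tonne/day.
water reaching the mixer = 319.22 (from concentrate) + 955×0.670 = 959.07 tonne/day.
Product flow = 471.61 + 955 = 1426.6 tonne/day; water fraction = 0.672.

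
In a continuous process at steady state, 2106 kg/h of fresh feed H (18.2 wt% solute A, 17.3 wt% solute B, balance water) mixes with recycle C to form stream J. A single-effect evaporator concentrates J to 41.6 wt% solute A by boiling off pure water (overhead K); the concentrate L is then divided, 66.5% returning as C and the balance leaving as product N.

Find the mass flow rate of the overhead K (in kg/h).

1185 kg/h

Overall solute A balance (none leaves overhead): solute A in fresh feed = solute A in product, i.e. 2106×0.182 = (1−0.665)·L·0.416.
L = 383.29/(0.416×0.335) = 2750.4 kg/h.
Recycle C = 0.665×2750.4 = 1829 kg/h.
Combined feed J = 2106 + 1829 = 3935 kg/h.
Overhead K = J − L = 3935 − 2750.4 = 1184.6 kg/h.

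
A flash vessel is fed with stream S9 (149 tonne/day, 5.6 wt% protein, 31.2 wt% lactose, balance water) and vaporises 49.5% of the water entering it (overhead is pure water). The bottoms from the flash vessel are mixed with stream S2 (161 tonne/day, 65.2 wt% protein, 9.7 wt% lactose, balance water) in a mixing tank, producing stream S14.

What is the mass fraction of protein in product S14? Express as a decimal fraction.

Vapour removed = 0.495×0.632×149 = 46.613 tonne/day; concentrate = 102.39 tonne/day.
protein reaching the mixer = 8.344 (from concentrate) + 161×0.652 = 113.32 tonne/day.
Product flow = 102.39 + 161 = 263.39 tonne/day; protein fraction = 0.430.

0.430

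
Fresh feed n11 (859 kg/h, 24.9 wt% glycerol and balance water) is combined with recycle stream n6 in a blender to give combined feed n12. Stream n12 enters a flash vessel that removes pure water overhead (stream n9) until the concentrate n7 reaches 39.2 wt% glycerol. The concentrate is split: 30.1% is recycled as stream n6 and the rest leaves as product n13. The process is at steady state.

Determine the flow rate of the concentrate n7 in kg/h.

Overall glycerol balance (none leaves overhead): glycerol in fresh feed = glycerol in product, i.e. 859×0.249 = (1−0.301)·n7·0.392.
n7 = 213.89/(0.392×0.699) = 780.6 kg/h.

780.6 kg/h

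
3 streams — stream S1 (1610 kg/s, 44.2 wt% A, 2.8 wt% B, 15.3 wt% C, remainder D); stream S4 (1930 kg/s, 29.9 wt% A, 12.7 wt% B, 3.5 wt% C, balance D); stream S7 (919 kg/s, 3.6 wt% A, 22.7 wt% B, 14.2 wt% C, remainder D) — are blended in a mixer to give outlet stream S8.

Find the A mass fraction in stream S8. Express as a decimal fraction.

Total flow out = 1610 + 1930 + 919 = 4459 kg/s.
A in = 1610×0.442 + 1930×0.299 + 919×0.036 = 1321.8 kg/s.
A mass fraction in S8 = 1321.8/4459 = 0.296.

0.296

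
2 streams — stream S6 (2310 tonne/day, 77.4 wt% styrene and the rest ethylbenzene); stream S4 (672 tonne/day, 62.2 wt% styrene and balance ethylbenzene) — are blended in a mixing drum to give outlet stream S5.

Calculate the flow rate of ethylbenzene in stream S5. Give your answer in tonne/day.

776.1 tonne/day

ethylbenzene out = ethylbenzene in = 2310×0.226 + 672×0.378 = 776.08 tonne/day.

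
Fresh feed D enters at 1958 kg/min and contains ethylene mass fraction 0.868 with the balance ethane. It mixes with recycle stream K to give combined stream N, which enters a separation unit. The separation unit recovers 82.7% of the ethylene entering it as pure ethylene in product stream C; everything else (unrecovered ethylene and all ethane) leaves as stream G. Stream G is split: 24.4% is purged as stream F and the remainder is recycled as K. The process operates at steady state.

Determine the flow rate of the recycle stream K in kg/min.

1057 kg/min

ethane enters only via D and leaves only via the purge: 1958×0.132 = 0.244×(ethane in G), and the separation unit passes all ethane, so ethane in N = ethane in G = 1059.2 kg/min.
ethylene in N: m_A = 1958×0.868 + (1−0.244)·(1−0.827)·m_A, so m_A = 1699.5/0.8692 = 1955.3 kg/min.
G = (1−0.827)×1955.3 + 1059.2 = 1397.5 kg/min.
Recycle K = (1−0.244)×1397.5 = 1056.5 kg/min.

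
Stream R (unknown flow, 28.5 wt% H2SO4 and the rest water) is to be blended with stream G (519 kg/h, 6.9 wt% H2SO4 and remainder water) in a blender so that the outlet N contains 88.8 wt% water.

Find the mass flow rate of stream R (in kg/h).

Let R be the unknown flow. Total out = 519 + R.
water balance: 483.19 + 0.715·R = 0.888·(519 + R)
(0.715 − 0.888)·R = 0.888×519 − 483.19 = -22.317
R = -22.317 / -0.173 = 129 kg/h

129 kg/h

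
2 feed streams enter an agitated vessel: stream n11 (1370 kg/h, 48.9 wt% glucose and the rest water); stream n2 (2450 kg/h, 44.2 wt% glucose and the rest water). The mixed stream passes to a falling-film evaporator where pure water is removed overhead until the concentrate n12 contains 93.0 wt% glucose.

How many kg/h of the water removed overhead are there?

1935 kg/h

glucose entering = 1370×0.489 + 2450×0.442 = 1752.8 kg/h.
All glucose reports to n12, so n12 = 1752.8/0.930 = 1884.8 kg/h.
Total feed = 3820 kg/h; overhead = 3820 − 1884.8 = 1935.2 kg/h.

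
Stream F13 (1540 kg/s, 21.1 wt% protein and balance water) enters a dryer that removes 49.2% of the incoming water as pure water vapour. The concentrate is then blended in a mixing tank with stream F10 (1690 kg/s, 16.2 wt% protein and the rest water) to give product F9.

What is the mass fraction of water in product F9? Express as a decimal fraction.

0.773

Vapour removed = 0.492×0.789×1540 = 597.81 kg/s; concentrate = 942.19 kg/s.
water reaching the mixer = 617.25 (from concentrate) + 1690×0.838 = 2033.5 kg/s.
Product flow = 942.19 + 1690 = 2632.2 kg/s; water fraction = 0.773.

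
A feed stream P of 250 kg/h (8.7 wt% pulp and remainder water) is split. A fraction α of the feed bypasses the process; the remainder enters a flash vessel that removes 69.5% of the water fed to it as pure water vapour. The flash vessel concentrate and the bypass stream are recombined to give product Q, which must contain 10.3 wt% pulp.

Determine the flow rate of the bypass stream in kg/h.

All 250×0.087 = 21.75 kg/h of pulp reaches Q, so Q = 21.75/0.103 = 211.17 kg/h and vapour = 38.835 kg/h.
The evaporator receives (1−α)·250 of feed at 0.913 water and removes 0.695 of that water:
0.695×0.913×(1−α)×250 = 38.835
(1−α) = 38.835/158.63 = 0.2448;  α = 0.7552.
Bypass flow = 0.7552×250 = 188.8 kg/h.

188.8 kg/h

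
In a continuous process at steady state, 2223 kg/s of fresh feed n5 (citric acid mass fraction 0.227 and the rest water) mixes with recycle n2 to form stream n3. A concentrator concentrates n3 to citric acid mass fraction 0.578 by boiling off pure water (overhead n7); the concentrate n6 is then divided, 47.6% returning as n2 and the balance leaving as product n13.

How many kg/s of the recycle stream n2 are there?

793.1 kg/s

Overall citric acid balance (none leaves overhead): citric acid in fresh feed = citric acid in product, i.e. 2223×0.227 = (1−0.476)·n6·0.578.
n6 = 504.62/(0.578×0.524) = 1666.1 kg/s.
Recycle n2 = 0.476×1666.1 = 793.07 kg/s.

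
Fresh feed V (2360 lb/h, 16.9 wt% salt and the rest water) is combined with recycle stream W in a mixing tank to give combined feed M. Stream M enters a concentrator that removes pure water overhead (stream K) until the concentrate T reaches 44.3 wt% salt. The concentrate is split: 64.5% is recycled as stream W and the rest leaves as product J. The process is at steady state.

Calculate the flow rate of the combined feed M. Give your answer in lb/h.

Overall salt balance (none leaves overhead): salt in fresh feed = salt in product, i.e. 2360×0.169 = (1−0.645)·T·0.443.
T = 398.84/(0.443×0.355) = 2536.1 lb/h.
Recycle W = 0.645×2536.1 = 1635.8 lb/h.
Combined feed M = 2360 + 1635.8 = 3995.8 lb/h.

3996 lb/h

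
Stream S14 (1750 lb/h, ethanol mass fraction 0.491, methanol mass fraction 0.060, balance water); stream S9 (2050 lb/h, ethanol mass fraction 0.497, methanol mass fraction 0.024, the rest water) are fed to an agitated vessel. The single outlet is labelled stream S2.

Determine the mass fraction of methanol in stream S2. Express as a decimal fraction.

0.041

Total flow out = 1750 + 2050 = 3800 lb/h.
methanol in = 1750×0.060 + 2050×0.024 = 154.2 lb/h.
methanol mass fraction in S2 = 154.2/3800 = 0.041.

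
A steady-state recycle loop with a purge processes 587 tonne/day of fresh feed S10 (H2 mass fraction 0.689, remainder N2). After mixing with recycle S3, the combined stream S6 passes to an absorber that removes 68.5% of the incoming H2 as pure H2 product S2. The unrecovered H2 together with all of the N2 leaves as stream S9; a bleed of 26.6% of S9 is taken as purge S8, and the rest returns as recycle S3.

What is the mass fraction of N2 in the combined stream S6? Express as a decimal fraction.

0.566

N2 enters only via S10 and leaves only via the purge: 587×0.311 = 0.266×(N2 in S9), and the absorber passes all N2, so N2 in S6 = N2 in S9 = 686.3 tonne/day.
H2 in S6: m_A = 587×0.689 + (1−0.266)·(1−0.685)·m_A, so m_A = 404.44/0.7688 = 526.08 tonne/day.
S6 = 526.08 + 686.3 = 1212.4 tonne/day.
N2 fraction in S6 = 686.3/1212.4 = 0.566.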